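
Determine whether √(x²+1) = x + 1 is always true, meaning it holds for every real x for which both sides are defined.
No, this is NOT an identity.

Claim: √(x²+1) = x + 1.
Test a specific point where both sides are defined: x = 5.
LHS = √(x²+1) ≈ 5.0990
RHS = x + 1 ≈ 6.0000
Since 5.0990 ≠ 6.0000, the equation fails at this point, so it cannot hold for every real x for which both sides are defined.
(x+1)² = x² + 2x + 1 ≠ x² + 1 unless x = 0.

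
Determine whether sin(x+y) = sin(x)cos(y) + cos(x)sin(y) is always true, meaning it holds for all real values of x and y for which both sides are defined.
Claim: sin(x+y) = sin(x)cos(y) + cos(x)sin(y).
Reasoning: By Euler's formula e^(i(x+y)) = e^(ix)·e^(iy) = (cos x + i·sin x)(cos y + i·sin y). The imaginary part of the left side is sin(x+y); the imaginary part of the product is sin(x)cos(y) + cos(x)sin(y).
So the two sides agree for all real values of x and y for which both sides are defined.

Conclusion: Yes, this is an identity.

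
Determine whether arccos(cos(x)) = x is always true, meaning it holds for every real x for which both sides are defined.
No, this is NOT an identity.

Claim: arccos(cos(x)) = x.
Test a specific point where both sides are defined: x = -π/6.
LHS = arccos(cos(x)) ≈ 0.5236
RHS = x ≈ -0.5236
Since 0.5236 ≠ -0.5236, the equation fails at this point, so it cannot hold for every real x for which both sides are defined.
arccos only returns values in [0, π], so arccos(cos(x)) = x holds only for x in that interval, not for all real x.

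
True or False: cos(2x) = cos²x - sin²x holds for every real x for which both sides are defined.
True.

Claim: cos(2x) = cos²x - sin²x.
Reasoning: Put y = x in the addition formula cos(x+y) = cos(x)cos(y) - sin(x)sin(y): cos(2x) = cos²x - sin²x.
So the two sides agree for every real x for which both sides are defined.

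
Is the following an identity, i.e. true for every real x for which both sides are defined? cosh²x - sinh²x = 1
Yes, this is an identity.

Claim: cosh²x - sinh²x = 1.
Reasoning: With cosh(x) = (e^x + e^-x)/2 and sinh(x) = (e^x - e^-x)/2: cosh²x = (e^(2x) + 2 + e^(-2x))/4 and sinh²x = (e^(2x) - 2 + e^(-2x))/4. Subtracting leaves 4/4 = 1.
So the two sides agree for every real x for which both sides are defined.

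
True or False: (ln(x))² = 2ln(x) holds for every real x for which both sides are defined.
False.

Claim: (ln(x))² = 2ln(x).
Test a specific point where both sides are defined: x = 3.
LHS = (ln(x))² ≈ 1.2069
RHS = 2ln(x) ≈ 2.1972
Since 1.2069 ≠ 2.1972, the equation fails at this point, so it cannot hold for every real x for which both sides are defined.
2ln(x) equals ln(x²), which is not the same as (ln x)².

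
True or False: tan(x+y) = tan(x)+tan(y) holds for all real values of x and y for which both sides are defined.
Claim: tan(x+y) = tan(x)+tan(y).
Test a specific point where both sides are defined: x = π/6, y = -π/4.
LHS = tan(x+y) ≈ -0.2679
RHS = tan(x)+tan(y) ≈ -0.4226
Since -0.2679 ≠ -0.4226, the equation fails at this point, so it cannot hold for all real values of x and y for which both sides are defined.
The correct formula is tan(x+y) = (tan(x) + tan(y))/(1 - tan(x)tan(y)).

Conclusion: False.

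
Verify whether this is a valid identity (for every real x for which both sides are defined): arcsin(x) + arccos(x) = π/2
Yes, this is an identity.

Claim: arcsin(x) + arccos(x) = π/2.
Reasoning: Both sides are defined for -1 ≤ x ≤ 1. Let θ = arcsin(x), so sin θ = x and θ ∈ [-π/2, π/2]. Then cos(π/2 - θ) = sin θ = x and π/2 - θ ∈ [0, π], which is exactly the range of arccos, so arccos(x) = π/2 - θ. Adding: arcsin(x) + arccos(x) = θ + (π/2 - θ) = π/2.
So the two sides agree for every real x for which both sides are defined.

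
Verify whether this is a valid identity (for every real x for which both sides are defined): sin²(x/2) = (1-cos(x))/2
Yes, this is an identity.

Claim: sin²(x/2) = (1-cos(x))/2.
Reasoning: Use cos(2θ) = 1 - 2sin²θ with θ = x/2: cos(x) = 1 - 2sin²(x/2). Solving for sin²(x/2) gives (1 - cos(x))/2.
So the two sides agree for every real x for which both sides are defined.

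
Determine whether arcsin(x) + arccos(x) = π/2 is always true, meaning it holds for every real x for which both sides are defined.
Yes, this is an identity.

Claim: arcsin(x) + arccos(x) = π/2.
Reasoning: Both sides are defined for -1 ≤ x ≤ 1. Let θ = arcsin(x), so sin θ = x and θ ∈ [-π/2, π/2]. Then cos(π/2 - θ) = sin θ = x and π/2 - θ ∈ [0, π], which is exactly the range of arccos, so arccos(x) = π/2 - θ. Adding: arcsin(x) + arccos(x) = θ + (π/2 - θ) = π/2.
So the two sides agree for every real x for which both sides are defined.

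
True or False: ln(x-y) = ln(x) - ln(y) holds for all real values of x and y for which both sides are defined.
Claim: ln(x-y) = ln(x) - ln(y).
Test a specific point where both sides are defined: x = 4, y = 3/2.
LHS = ln(x-y) ≈ 0.9163
RHS = ln(x) - ln(y) ≈ 0.9808
Since 0.9163 ≠ 0.9808, the equation fails at this point, so it cannot hold for all real values of x and y for which both sides are defined.
ln(x) - ln(y) = ln(x/y), not ln(x-y).

Conclusion: False.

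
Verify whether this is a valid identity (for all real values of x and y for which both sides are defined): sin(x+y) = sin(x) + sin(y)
No, this is NOT an identity.

Claim: sin(x+y) = sin(x) + sin(y).
Test a specific point where both sides are defined: x = π/3, y = -π/2.
LHS = sin(x+y) ≈ -0.5000
RHS = sin(x) + sin(y) ≈ -0.1340
Since -0.5000 ≠ -0.1340, the equation fails at this point, so it cannot hold for all real values of x and y for which both sides are defined.
The correct expansion is sin(x+y) = sin(x)cos(y) + cos(x)sin(y); sine is not additive.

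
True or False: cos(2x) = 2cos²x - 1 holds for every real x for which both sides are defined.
True.

Claim: cos(2x) = 2cos²x - 1.
Reasoning: cos(2x) = cos²x - sin²x. Replace sin²x by 1 - cos²x: cos²x - (1 - cos²x) = 2cos²x - 1.
So the two sides agree for every real x for which both sides are defined.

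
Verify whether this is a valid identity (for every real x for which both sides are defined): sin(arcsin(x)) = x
Yes, this is an identity.

Claim: sin(arcsin(x)) = x.
Reasoning: For -1 ≤ x ≤ 1 (where arcsin is defined), arcsin(x) is by definition an angle whose sine equals x. Taking the sine of that angle returns x. (Note the other order, arcsin(sin x) = x, is NOT an identity.)
So the two sides agree for every real x for which both sides are defined.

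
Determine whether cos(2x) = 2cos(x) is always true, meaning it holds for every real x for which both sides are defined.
No, this is NOT an identity.

Claim: cos(2x) = 2cos(x).
Test a specific point where both sides are defined: x = π/3.
LHS = cos(2x) ≈ -0.5000
RHS = 2cos(x) ≈ 1.0000
Since -0.5000 ≠ 1.0000, the equation fails at this point, so it cannot hold for every real x for which both sides are defined.
The correct double-angle formula is cos(2x) = cos²x - sin²x.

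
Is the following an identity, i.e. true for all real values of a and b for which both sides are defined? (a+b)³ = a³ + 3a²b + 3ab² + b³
Claim: (a+b)³ = a³ + 3a²b + 3ab² + b³.
Reasoning: (a+b)³ = (a+b)(a+b)² = (a+b)(a² + 2ab + b²) = a³ + 2a²b + ab² + a²b + 2ab² + b³ = a³ + 3a²b + 3ab² + b³.
So the two sides agree for all real values of a and b for which both sides are defined.

Conclusion: Yes, this is an identity.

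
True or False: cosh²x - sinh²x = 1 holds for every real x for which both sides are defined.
Claim: cosh²x - sinh²x = 1.
Reasoning: With cosh(x) = (e^x + e^-x)/2 and sinh(x) = (e^x - e^-x)/2: cosh²x = (e^(2x) + 2 + e^(-2x))/4 and sinh²x = (e^(2x) - 2 + e^(-2x))/4. Subtracting leaves 4/4 = 1.
So the two sides agree for every real x for which both sides are defined.

Conclusion: True.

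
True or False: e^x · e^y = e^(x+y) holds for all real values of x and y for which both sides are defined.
Claim: e^x · e^y = e^(x+y).
Reasoning: This is the law of exponents for a common base: multiplying powers adds exponents. E.g. from the series, (Σ x^j/j!)(Σ y^k/k!) = Σ_m (Σ_{j+k=m} x^j y^k/(j!k!)) = Σ_m (x+y)^m/m! by the binomial theorem.
So the two sides agree for all real values of x and y for which both sides are defined.

Conclusion: True.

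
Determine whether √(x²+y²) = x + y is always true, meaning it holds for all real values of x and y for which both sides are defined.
Claim: √(x²+y²) = x + y.
Test a specific point where both sides are defined: x = 1, y = 5.
LHS = √(x²+y²) ≈ 5.0990
RHS = x + y ≈ 6.0000
Since 5.0990 ≠ 6.0000, the equation fails at this point, so it cannot hold for all real values of x and y for which both sides are defined.
(x+y)² = x² + 2xy + y², not x² + y², so the square root does not split this way.

Conclusion: No, this is NOT an identity.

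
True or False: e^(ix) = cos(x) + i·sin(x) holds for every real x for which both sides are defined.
Claim: e^(ix) = cos(x) + i·sin(x).
Reasoning: Euler's formula. Expand e^(ix) = Σ (ix)^k / k!. Since i² = -1, the even-k terms are Σ (-1)^m x^(2m)/(2m)! = cos(x) and the odd-k terms are i · Σ (-1)^m x^(2m+1)/(2m+1)! = i·sin(x).
So the two sides agree for every real x for which both sides are defined.

Conclusion: True.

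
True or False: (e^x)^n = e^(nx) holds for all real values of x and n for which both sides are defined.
Claim: (e^x)^n = e^(nx).
Reasoning: e^x is a positive real number, and for a positive base B and real exponent n, B^n = e^(n·ln B). With B = e^x, ln B = x, so (e^x)^n = e^(n·x).
So the two sides agree for all real values of x and n for which both sides are defined.

Conclusion: True.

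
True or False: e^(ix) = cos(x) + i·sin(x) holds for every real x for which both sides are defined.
Claim: e^(ix) = cos(x) + i·sin(x).
Reasoning: Euler's formula. Expand e^(ix) = Σ (ix)^k / k!. Since i² = -1, the even-k terms are Σ (-1)^m x^(2m)/(2m)! = cos(x) and the odd-k terms are i · Σ (-1)^m x^(2m+1)/(2m+1)! = i·sin(x).
So the two sides agree for every real x for which both sides are defined.

Conclusion: True.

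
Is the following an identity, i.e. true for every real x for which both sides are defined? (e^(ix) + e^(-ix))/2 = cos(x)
Claim: (e^(ix) + e^(-ix))/2 = cos(x).
Reasoning: By Euler's formula e^(ix) = cos(x) + i·sin(x) and e^(-ix) = cos(x) - i·sin(x). Adding cancels the sine terms: e^(ix) + e^(-ix) = 2cos(x); divide by 2.
So the two sides agree for every real x for which both sides are defined.

Conclusion: Yes, this is an identity.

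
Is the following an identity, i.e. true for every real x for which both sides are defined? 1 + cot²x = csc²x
Yes, this is an identity.

Claim: 1 + cot²x = csc²x.
Reasoning: Start from sin²x + cos²x = 1 and divide every term by sin²x (allowed wherever cot x and csc x are defined): 1 + cot²x = 1/sin²x = csc²x.
So the two sides agree for every real x for which both sides are defined.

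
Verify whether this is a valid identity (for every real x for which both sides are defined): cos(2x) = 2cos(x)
Claim: cos(2x) = 2cos(x).
Test a specific point where both sides are defined: x = π/3.
LHS = cos(2x) ≈ -0.5000
RHS = 2cos(x) ≈ 1.0000
Since -0.5000 ≠ 1.0000, the equation fails at this point, so it cannot hold for every real x for which both sides are defined.
The correct double-angle formula is cos(2x) = cos²x - sin²x.

Conclusion: No, this is NOT an identity.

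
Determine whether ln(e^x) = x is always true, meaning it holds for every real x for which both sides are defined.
Yes, this is an identity.

Claim: ln(e^x) = x.
Reasoning: ln is the inverse of the exponential: ln(e^x) asks for the exponent p with e^p = e^x, and since e^p is one-to-one that exponent is p = x.
So the two sides agree for every real x for which both sides are defined.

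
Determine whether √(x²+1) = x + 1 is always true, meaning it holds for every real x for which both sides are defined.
Claim: √(x²+1) = x + 1.
Test a specific point where both sides are defined: x = 1.
LHS = √(x²+1) ≈ 1.4142
RHS = x + 1 ≈ 2.0000
Since 1.4142 ≠ 2.0000, the equation fails at this point, so it cannot hold for every real x for which both sides are defined.
(x+1)² = x² + 2x + 1 ≠ x² + 1 unless x = 0.

Conclusion: No, this is NOT an identity.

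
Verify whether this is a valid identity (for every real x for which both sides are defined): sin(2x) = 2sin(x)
No, this is NOT an identity.

Claim: sin(2x) = 2sin(x).
Test a specific point where both sides are defined: x = π/6.
LHS = sin(2x) ≈ 0.8660
RHS = 2sin(x) ≈ 1.0000
Since 0.8660 ≠ 1.0000, the equation fails at this point, so it cannot hold for every real x for which both sides are defined.
The correct double-angle formula is sin(2x) = 2sin(x)cos(x).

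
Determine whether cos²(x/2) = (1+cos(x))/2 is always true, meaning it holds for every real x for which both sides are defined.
Yes, this is an identity.

Claim: cos²(x/2) = (1+cos(x))/2.
Reasoning: Use cos(2θ) = 2cos²θ - 1 with θ = x/2: cos(x) = 2cos²(x/2) - 1. Solving for cos²(x/2) gives (1 + cos(x))/2.
So the two sides agree for every real x for which both sides are defined.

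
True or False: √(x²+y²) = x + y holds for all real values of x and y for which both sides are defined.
Claim: √(x²+y²) = x + y.
Test a specific point where both sides are defined: x = 3/2, y = -3.
LHS = √(x²+y²) ≈ 3.3541
RHS = x + y ≈ -1.5000
Since 3.3541 ≠ -1.5000, the equation fails at this point, so it cannot hold for all real values of x and y for which both sides are defined.
(x+y)² = x² + 2xy + y², not x² + y², so the square root does not split this way.

Conclusion: False.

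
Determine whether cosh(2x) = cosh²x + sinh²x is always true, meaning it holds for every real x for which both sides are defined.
Claim: cosh(2x) = cosh²x + sinh²x.
Reasoning: cosh²x = (e^(2x) + 2 + e^(-2x))/4 and sinh²x = (e^(2x) - 2 + e^(-2x))/4. Adding gives (2e^(2x) + 2e^(-2x))/4 = (e^(2x) + e^(-2x))/2 = cosh(2x).
So the two sides agree for every real x for which both sides are defined.

Conclusion: Yes, this is an identity.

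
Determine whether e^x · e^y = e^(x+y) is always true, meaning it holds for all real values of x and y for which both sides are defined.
Yes, this is an identity.

Claim: e^x · e^y = e^(x+y).
Reasoning: This is the law of exponents for a common base: multiplying powers adds exponents. E.g. from the series, (Σ x^j/j!)(Σ y^k/k!) = Σ_m (Σ_{j+k=m} x^j y^k/(j!k!)) = Σ_m (x+y)^m/m! by the binomial theorem.
So the two sides agree for all real values of x and y for which both sides are defined.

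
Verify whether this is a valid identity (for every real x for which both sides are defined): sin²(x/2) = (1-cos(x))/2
Yes, this is an identity.

Claim: sin²(x/2) = (1-cos(x))/2.
Reasoning: Use cos(2θ) = 1 - 2sin²θ with θ = x/2: cos(x) = 1 - 2sin²(x/2). Solving for sin²(x/2) gives (1 - cos(x))/2.
So the two sides agree for every real x for which both sides are defined.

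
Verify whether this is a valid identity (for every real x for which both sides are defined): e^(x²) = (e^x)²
Claim: e^(x²) = (e^x)².
Test a specific point where both sides are defined: x = -2.
LHS = e^(x²) ≈ 54.5982
RHS = (e^x)² ≈ 0.0183
Since 54.5982 ≠ 0.0183, the equation fails at this point, so it cannot hold for every real x for which both sides are defined.
(e^x)² = e^(2x), and 2x ≠ x² in general.

Conclusion: No, this is NOT an identity.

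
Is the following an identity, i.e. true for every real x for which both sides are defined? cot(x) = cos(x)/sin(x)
Claim: cot(x) = cos(x)/sin(x).
Reasoning: cot(x) is defined as 1/tan(x) = 1/(sin(x)/cos(x)) = cos(x)/sin(x), wherever sin(x) ≠ 0.
So the two sides agree for every real x for which both sides are defined.

Conclusion: Yes, this is an identity.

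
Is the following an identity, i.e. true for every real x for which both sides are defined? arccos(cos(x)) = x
No, this is NOT an identity.

Claim: arccos(cos(x)) = x.
Test a specific point where both sides are defined: x = -π/4.
LHS = arccos(cos(x)) ≈ 0.7854
RHS = x ≈ -0.7854
Since 0.7854 ≠ -0.7854, the equation fails at this point, so it cannot hold for every real x for which both sides are defined.
arccos only returns values in [0, π], so arccos(cos(x)) = x holds only for x in that interval, not for all real x.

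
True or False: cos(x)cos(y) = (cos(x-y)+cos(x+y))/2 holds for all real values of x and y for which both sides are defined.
True.

Claim: cos(x)cos(y) = (cos(x-y)+cos(x+y))/2.
Reasoning: cos(x-y) = cos(x)cos(y) + sin(x)sin(y) and cos(x+y) = cos(x)cos(y) - sin(x)sin(y). Adding, cos(x-y) + cos(x+y) = 2cos(x)cos(y); divide by 2.
So the two sides agree for all real values of x and y for which both sides are defined.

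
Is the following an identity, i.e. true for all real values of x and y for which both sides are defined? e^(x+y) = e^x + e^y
No, this is NOT an identity.

Claim: e^(x+y) = e^x + e^y.
Test a specific point where both sides are defined: x = 4, y = 2.
LHS = e^(x+y) ≈ 403.4288
RHS = e^x + e^y ≈ 61.9872
Since 403.4288 ≠ 61.9872, the equation fails at this point, so it cannot hold for all real values of x and y for which both sides are defined.
The correct rule is e^(x+y) = e^x · e^y (a product, not a sum).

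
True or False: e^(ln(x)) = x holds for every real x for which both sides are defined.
Claim: e^(ln(x)) = x.
Reasoning: For x > 0, ln(x) is by definition the exponent p such that e^p = x. Raising e to that exponent therefore returns x: e^(ln x) = x.
So the two sides agree for every real x for which both sides are defined.

Conclusion: True.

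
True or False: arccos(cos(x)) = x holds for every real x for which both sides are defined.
Claim: arccos(cos(x)) = x.
Test a specific point where both sides are defined: x = -π/6.
LHS = arccos(cos(x)) ≈ 0.5236
RHS = x ≈ -0.5236
Since 0.5236 ≠ -0.5236, the equation fails at this point, so it cannot hold for every real x for which both sides are defined.
arccos only returns values in [0, π], so arccos(cos(x)) = x holds only for x in that interval, not for all real x.

Conclusion: False.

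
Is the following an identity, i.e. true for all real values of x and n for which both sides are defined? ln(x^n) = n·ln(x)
Claim: ln(x^n) = n·ln(x).
Reasoning: The right side requires x > 0. For x > 0, x^n = (e^(ln x))^n = e^(n·ln x), so taking ln of both sides gives ln(x^n) = n·ln(x).
So the two sides agree for all real values of x and n for which both sides are defined.

Conclusion: Yes, this is an identity.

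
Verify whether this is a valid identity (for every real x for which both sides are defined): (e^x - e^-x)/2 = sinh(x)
Yes, this is an identity.

Claim: (e^x - e^-x)/2 = sinh(x).
Reasoning: This is exactly the definition of the hyperbolic sine: sinh(x) := (e^x - e^-x)/2.
So the two sides agree for every real x for which both sides are defined.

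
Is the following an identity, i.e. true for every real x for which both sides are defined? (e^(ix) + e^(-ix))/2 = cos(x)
Claim: (e^(ix) + e^(-ix))/2 = cos(x).
Reasoning: By Euler's formula e^(ix) = cos(x) + i·sin(x) and e^(-ix) = cos(x) - i·sin(x). Adding cancels the sine terms: e^(ix) + e^(-ix) = 2cos(x); divide by 2.
So the two sides agree for every real x for which both sides are defined.

Conclusion: Yes, this is an identity.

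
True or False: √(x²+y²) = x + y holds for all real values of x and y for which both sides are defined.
Claim: √(x²+y²) = x + y.
Test a specific point where both sides are defined: x = 4, y = -1.
LHS = √(x²+y²) ≈ 4.1231
RHS = x + y ≈ 3.0000
Since 4.1231 ≠ 3.0000, the equation fails at this point, so it cannot hold for all real values of x and y for which both sides are defined.
(x+y)² = x² + 2xy + y², not x² + y², so the square root does not split this way.

Conclusion: False.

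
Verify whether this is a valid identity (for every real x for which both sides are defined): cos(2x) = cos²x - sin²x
Yes, this is an identity.

Claim: cos(2x) = cos²x - sin²x.
Reasoning: Put y = x in the addition formula cos(x+y) = cos(x)cos(y) - sin(x)sin(y): cos(2x) = cos²x - sin²x.
So the two sides agree for every real x for which both sides are defined.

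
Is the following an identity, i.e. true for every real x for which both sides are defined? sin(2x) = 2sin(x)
No, this is NOT an identity.

Claim: sin(2x) = 2sin(x).
Test a specific point where both sides are defined: x = π/3.
LHS = sin(2x) ≈ 0.8660
RHS = 2sin(x) ≈ 1.7321
Since 0.8660 ≠ 1.7321, the equation fails at this point, so it cannot hold for every real x for which both sides are defined.
The correct double-angle formula is sin(2x) = 2sin(x)cos(x).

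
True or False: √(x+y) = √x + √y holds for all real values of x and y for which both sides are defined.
False.

Claim: √(x+y) = √x + √y.
Test a specific point where both sides are defined: x = 1/2, y = 4.
LHS = √(x+y) ≈ 2.1213
RHS = √x + √y ≈ 2.7071
Since 2.1213 ≠ 2.7071, the equation fails at this point, so it cannot hold for all real values of x and y for which both sides are defined.
Squaring the right side gives x + 2√(xy) + y, not x + y.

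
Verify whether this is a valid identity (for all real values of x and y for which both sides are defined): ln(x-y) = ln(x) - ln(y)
No, this is NOT an identity.

Claim: ln(x-y) = ln(x) - ln(y).
Test a specific point where both sides are defined: x = 3, y = 1.
LHS = ln(x-y) ≈ 0.6931
RHS = ln(x) - ln(y) ≈ 1.0986
Since 0.6931 ≠ 1.0986, the equation fails at this point, so it cannot hold for all real values of x and y for which both sides are defined.
ln(x) - ln(y) = ln(x/y), not ln(x-y).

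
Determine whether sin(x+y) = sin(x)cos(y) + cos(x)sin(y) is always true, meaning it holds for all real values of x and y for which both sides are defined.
Claim: sin(x+y) = sin(x)cos(y) + cos(x)sin(y).
Reasoning: By Euler's formula e^(i(x+y)) = e^(ix)·e^(iy) = (cos x + i·sin x)(cos y + i·sin y). The imaginary part of the left side is sin(x+y); the imaginary part of the product is sin(x)cos(y) + cos(x)sin(y).
So the two sides agree for all real values of x and y for which both sides are defined.

Conclusion: Yes, this is an identity.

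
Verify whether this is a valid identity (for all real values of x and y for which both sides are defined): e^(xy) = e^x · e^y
No, this is NOT an identity.

Claim: e^(xy) = e^x · e^y.
Test a specific point where both sides are defined: x = 2, y = 3.
LHS = e^(xy) ≈ 403.4288
RHS = e^x · e^y ≈ 148.4132
Since 403.4288 ≠ 148.4132, the equation fails at this point, so it cannot hold for all real values of x and y for which both sides are defined.
e^x · e^y = e^(x+y), not e^(xy).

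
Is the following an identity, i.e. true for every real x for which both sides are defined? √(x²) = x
No, this is NOT an identity.

Claim: √(x²) = x.
Test a specific point where both sides are defined: x = -3.
LHS = √(x²) ≈ 3.0000
RHS = x ≈ -3.0000
Since 3.0000 ≠ -3.0000, the equation fails at this point, so it cannot hold for every real x for which both sides are defined.
√(x²) = |x|, which differs from x whenever x < 0 (both sides are defined for every real x).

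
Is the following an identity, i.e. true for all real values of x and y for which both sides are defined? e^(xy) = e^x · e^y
No, this is NOT an identity.

Claim: e^(xy) = e^x · e^y.
Test a specific point where both sides are defined: x = 2, y = 3.
LHS = e^(xy) ≈ 403.4288
RHS = e^x · e^y ≈ 148.4132
Since 403.4288 ≠ 148.4132, the equation fails at this point, so it cannot hold for all real values of x and y for which both sides are defined.
e^x · e^y = e^(x+y), not e^(xy).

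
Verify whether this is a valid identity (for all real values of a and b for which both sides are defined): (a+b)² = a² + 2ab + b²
Yes, this is an identity.

Claim: (a+b)² = a² + 2ab + b².
Reasoning: Expand: (a+b)² = (a+b)(a+b) = a·a + a·b + b·a + b·b = a² + 2ab + b².
So the two sides agree for all real values of a and b for which both sides are defined.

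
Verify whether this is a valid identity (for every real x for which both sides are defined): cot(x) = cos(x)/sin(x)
Claim: cot(x) = cos(x)/sin(x).
Reasoning: cot(x) is defined as 1/tan(x) = 1/(sin(x)/cos(x)) = cos(x)/sin(x), wherever sin(x) ≠ 0.
So the two sides agree for every real x for which both sides are defined.

Conclusion: Yes, this is an identity.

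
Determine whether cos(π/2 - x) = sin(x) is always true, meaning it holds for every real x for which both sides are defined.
Yes, this is an identity.

Claim: cos(π/2 - x) = sin(x).
Reasoning: Use cos(u - v) = cos(u)cos(v) + sin(u)sin(v) with u = π/2, v = x: cos(π/2)cos(x) + sin(π/2)sin(x) = 0·cos(x) + 1·sin(x) = sin(x).
So the two sides agree for every real x for which both sides are defined.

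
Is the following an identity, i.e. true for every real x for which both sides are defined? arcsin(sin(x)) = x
Claim: arcsin(sin(x)) = x.
Test a specific point where both sides are defined: x = π.
LHS = arcsin(sin(x)) ≈ 0.0000
RHS = x ≈ 3.1416
Since 0.0000 ≠ 3.1416, the equation fails at this point, so it cannot hold for every real x for which both sides are defined.
arcsin only returns values in [-π/2, π/2], so arcsin(sin(x)) = x holds only for x in that interval, not for all real x.

Conclusion: No, this is NOT an identity.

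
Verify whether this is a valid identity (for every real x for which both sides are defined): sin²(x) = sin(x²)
Claim: sin²(x) = sin(x²).
Test a specific point where both sides are defined: x = 2π/3.
LHS = sin²(x) ≈ 0.7500
RHS = sin(x²) ≈ -0.9474
Since 0.7500 ≠ -0.9474, the equation fails at this point, so it cannot hold for every real x for which both sides are defined.
sin²(x) means (sin x)², squaring the output; sin(x²) squares the input. These are different functions.

Conclusion: No, this is NOT an identity.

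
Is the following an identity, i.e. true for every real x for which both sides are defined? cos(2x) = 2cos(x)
Claim: cos(2x) = 2cos(x).
Test a specific point where both sides are defined: x = π/4.
LHS = cos(2x) ≈ 0.0000
RHS = 2cos(x) ≈ 1.4142
Since 0.0000 ≠ 1.4142, the equation fails at this point, so it cannot hold for every real x for which both sides are defined.
The correct double-angle formula is cos(2x) = cos²x - sin²x.

Conclusion: No, this is NOT an identity.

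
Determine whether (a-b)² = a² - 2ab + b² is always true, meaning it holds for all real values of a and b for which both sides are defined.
Claim: (a-b)² = a² - 2ab + b².
Reasoning: Expand: (a-b)² = (a-b)(a-b) = a·a - a·b - b·a + b·b = a² - 2ab + b².
So the two sides agree for all real values of a and b for which both sides are defined.

Conclusion: Yes, this is an identity.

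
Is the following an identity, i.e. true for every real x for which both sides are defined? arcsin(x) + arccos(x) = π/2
Yes, this is an identity.

Claim: arcsin(x) + arccos(x) = π/2.
Reasoning: Both sides are defined for -1 ≤ x ≤ 1. Let θ = arcsin(x), so sin θ = x and θ ∈ [-π/2, π/2]. Then cos(π/2 - θ) = sin θ = x and π/2 - θ ∈ [0, π], which is exactly the range of arccos, so arccos(x) = π/2 - θ. Adding: arcsin(x) + arccos(x) = θ + (π/2 - θ) = π/2.
So the two sides agree for every real x for which both sides are defined.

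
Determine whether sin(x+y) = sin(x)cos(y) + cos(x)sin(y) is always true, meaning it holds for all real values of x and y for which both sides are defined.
Claim: sin(x+y) = sin(x)cos(y) + cos(x)sin(y).
Reasoning: By Euler's formula e^(i(x+y)) = e^(ix)·e^(iy) = (cos x + i·sin x)(cos y + i·sin y). The imaginary part of the left side is sin(x+y); the imaginary part of the product is sin(x)cos(y) + cos(x)sin(y).
So the two sides agree for all real values of x and y for which both sides are defined.

Conclusion: Yes, this is an identity.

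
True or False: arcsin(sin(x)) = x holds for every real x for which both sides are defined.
False.

Claim: arcsin(sin(x)) = x.
Test a specific point where both sides are defined: x = π.
LHS = arcsin(sin(x)) ≈ 0.0000
RHS = x ≈ 3.1416
Since 0.0000 ≠ 3.1416, the equation fails at this point, so it cannot hold for every real x for which both sides are defined.
arcsin only returns values in [-π/2, π/2], so arcsin(sin(x)) = x holds only for x in that interval, not for all real x.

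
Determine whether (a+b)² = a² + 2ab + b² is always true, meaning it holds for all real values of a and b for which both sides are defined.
Yes, this is an identity.

Claim: (a+b)² = a² + 2ab + b².
Reasoning: Expand: (a+b)² = (a+b)(a+b) = a·a + a·b + b·a + b·b = a² + 2ab + b².
So the two sides agree for all real values of a and b for which both sides are defined.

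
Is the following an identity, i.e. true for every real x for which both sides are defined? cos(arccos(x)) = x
Yes, this is an identity.

Claim: cos(arccos(x)) = x.
Reasoning: For -1 ≤ x ≤ 1 (where arccos is defined), arccos(x) is by definition an angle whose cosine equals x. Taking the cosine of that angle returns x. (Note the other order, arccos(cos x) = x, is NOT an identity.)
So the two sides agree for every real x for which both sides are defined.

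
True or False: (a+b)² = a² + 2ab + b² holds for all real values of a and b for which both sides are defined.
True.

Claim: (a+b)² = a² + 2ab + b².
Reasoning: Expand: (a+b)² = (a+b)(a+b) = a·a + a·b + b·a + b·b = a² + 2ab + b².
So the two sides agree for all real values of a and b for which both sides are defined.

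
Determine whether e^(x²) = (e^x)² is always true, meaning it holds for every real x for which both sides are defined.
Claim: e^(x²) = (e^x)².
Test a specific point where both sides are defined: x = -2.
LHS = e^(x²) ≈ 54.5982
RHS = (e^x)² ≈ 0.0183
Since 54.5982 ≠ 0.0183, the equation fails at this point, so it cannot hold for every real x for which both sides are defined.
(e^x)² = e^(2x), and 2x ≠ x² in general.

Conclusion: No, this is NOT an identity.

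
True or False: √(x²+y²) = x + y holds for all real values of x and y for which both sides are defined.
Claim: √(x²+y²) = x + y.
Test a specific point where both sides are defined: x = 1/2, y = -1.
LHS = √(x²+y²) ≈ 1.1180
RHS = x + y ≈ -0.5000
Since 1.1180 ≠ -0.5000, the equation fails at this point, so it cannot hold for all real values of x and y for which both sides are defined.
(x+y)² = x² + 2xy + y², not x² + y², so the square root does not split this way.

Conclusion: False.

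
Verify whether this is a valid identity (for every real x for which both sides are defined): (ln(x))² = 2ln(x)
No, this is NOT an identity.

Claim: (ln(x))² = 2ln(x).
Test a specific point where both sides are defined: x = 3.
LHS = (ln(x))² ≈ 1.2069
RHS = 2ln(x) ≈ 2.1972
Since 1.2069 ≠ 2.1972, the equation fails at this point, so it cannot hold for every real x for which both sides are defined.
2ln(x) equals ln(x²), which is not the same as (ln x)².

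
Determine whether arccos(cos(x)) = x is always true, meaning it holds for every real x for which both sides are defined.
Claim: arccos(cos(x)) = x.
Test a specific point where both sides are defined: x = -π/4.
LHS = arccos(cos(x)) ≈ 0.7854
RHS = x ≈ -0.7854
Since 0.7854 ≠ -0.7854, the equation fails at this point, so it cannot hold for every real x for which both sides are defined.
arccos only returns values in [0, π], so arccos(cos(x)) = x holds only for x in that interval, not for all real x.

Conclusion: No, this is NOT an identity.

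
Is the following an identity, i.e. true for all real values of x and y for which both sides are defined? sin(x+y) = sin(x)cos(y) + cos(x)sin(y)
Claim: sin(x+y) = sin(x)cos(y) + cos(x)sin(y).
Reasoning: By Euler's formula e^(i(x+y)) = e^(ix)·e^(iy) = (cos x + i·sin x)(cos y + i·sin y). The imaginary part of the left side is sin(x+y); the imaginary part of the product is sin(x)cos(y) + cos(x)sin(y).
So the two sides agree for all real values of x and y for which both sides are defined.

Conclusion: Yes, this is an identity.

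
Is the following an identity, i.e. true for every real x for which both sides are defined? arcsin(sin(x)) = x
Claim: arcsin(sin(x)) = x.
Test a specific point where both sides are defined: x = π.
LHS = arcsin(sin(x)) ≈ 0.0000
RHS = x ≈ 3.1416
Since 0.0000 ≠ 3.1416, the equation fails at this point, so it cannot hold for every real x for which both sides are defined.
arcsin only returns values in [-π/2, π/2], so arcsin(sin(x)) = x holds only for x in that interval, not for all real x.

Conclusion: No, this is NOT an identity.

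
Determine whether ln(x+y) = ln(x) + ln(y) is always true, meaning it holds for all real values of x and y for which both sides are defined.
No, this is NOT an identity.

Claim: ln(x+y) = ln(x) + ln(y).
Test a specific point where both sides are defined: x = 3, y = 4.
LHS = ln(x+y) ≈ 1.9459
RHS = ln(x) + ln(y) ≈ 2.4849
Since 1.9459 ≠ 2.4849, the equation fails at this point, so it cannot hold for all real values of x and y for which both sides are defined.
ln(x) + ln(y) = ln(xy), not ln(x+y).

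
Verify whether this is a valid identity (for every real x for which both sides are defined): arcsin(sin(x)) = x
No, this is NOT an identity.

Claim: arcsin(sin(x)) = x.
Test a specific point where both sides are defined: x = 3π/4.
LHS = arcsin(sin(x)) ≈ 0.7854
RHS = x ≈ 2.3562
Since 0.7854 ≠ 2.3562, the equation fails at this point, so it cannot hold for every real x for which both sides are defined.
arcsin only returns values in [-π/2, π/2], so arcsin(sin(x)) = x holds only for x in that interval, not for all real x.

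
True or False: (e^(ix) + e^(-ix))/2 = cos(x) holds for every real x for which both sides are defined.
True.

Claim: (e^(ix) + e^(-ix))/2 = cos(x).
Reasoning: By Euler's formula e^(ix) = cos(x) + i·sin(x) and e^(-ix) = cos(x) - i·sin(x). Adding cancels the sine terms: e^(ix) + e^(-ix) = 2cos(x); divide by 2.
So the two sides agree for every real x for which both sides are defined.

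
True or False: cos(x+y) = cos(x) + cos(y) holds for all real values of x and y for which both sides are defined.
Claim: cos(x+y) = cos(x) + cos(y).
Test a specific point where both sides are defined: x = -π/2, y = π.
LHS = cos(x+y) ≈ 0.0000
RHS = cos(x) + cos(y) ≈ -1.0000
Since 0.0000 ≠ -1.0000, the equation fails at this point, so it cannot hold for all real values of x and y for which both sides are defined.
The correct expansion is cos(x+y) = cos(x)cos(y) - sin(x)sin(y); cosine is not additive.

Conclusion: False.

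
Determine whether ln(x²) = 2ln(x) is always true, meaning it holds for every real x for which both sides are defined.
Yes, this is an identity.

Claim: ln(x²) = 2ln(x).
Reasoning: The right side requires x > 0. For x > 0, x² = (e^(ln x))² = e^(2ln x), so ln(x²) = 2ln(x). (For x < 0 the right side is undefined, so those values are outside the claim.)
So the two sides agree for every real x for which both sides are defined.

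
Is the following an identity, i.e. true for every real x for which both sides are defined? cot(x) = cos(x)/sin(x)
Yes, this is an identity.

Claim: cot(x) = cos(x)/sin(x).
Reasoning: cot(x) is defined as 1/tan(x) = 1/(sin(x)/cos(x)) = cos(x)/sin(x), wherever sin(x) ≠ 0.
So the two sides agree for every real x for which both sides are defined.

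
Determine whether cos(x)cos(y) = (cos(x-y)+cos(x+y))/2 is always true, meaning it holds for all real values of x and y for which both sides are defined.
Yes, this is an identity.

Claim: cos(x)cos(y) = (cos(x-y)+cos(x+y))/2.
Reasoning: cos(x-y) = cos(x)cos(y) + sin(x)sin(y) and cos(x+y) = cos(x)cos(y) - sin(x)sin(y). Adding, cos(x-y) + cos(x+y) = 2cos(x)cos(y); divide by 2.
So the two sides agree for all real values of x and y for which both sides are defined.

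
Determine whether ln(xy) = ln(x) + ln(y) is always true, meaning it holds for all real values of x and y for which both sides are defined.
Claim: ln(xy) = ln(x) + ln(y).
Reasoning: Both sides are simultaneously defined only when x, y > 0. Write x = e^p, y = e^q (p = ln x, q = ln y). Then xy = e^p · e^q = e^(p+q), so ln(xy) = p + q = ln(x) + ln(y).
So the two sides agree for all real values of x and y for which both sides are defined.

Conclusion: Yes, this is an identity.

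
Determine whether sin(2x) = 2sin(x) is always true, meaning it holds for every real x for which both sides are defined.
Claim: sin(2x) = 2sin(x).
Test a specific point where both sides are defined: x = π/4.
LHS = sin(2x) ≈ 1.0000
RHS = 2sin(x) ≈ 1.4142
Since 1.0000 ≠ 1.4142, the equation fails at this point, so it cannot hold for every real x for which both sides are defined.
The correct double-angle formula is sin(2x) = 2sin(x)cos(x).

Conclusion: No, this is NOT an identity.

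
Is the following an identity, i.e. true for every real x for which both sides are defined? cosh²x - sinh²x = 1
Yes, this is an identity.

Claim: cosh²x - sinh²x = 1.
Reasoning: With cosh(x) = (e^x + e^-x)/2 and sinh(x) = (e^x - e^-x)/2: cosh²x = (e^(2x) + 2 + e^(-2x))/4 and sinh²x = (e^(2x) - 2 + e^(-2x))/4. Subtracting leaves 4/4 = 1.
So the two sides agree for every real x for which both sides are defined.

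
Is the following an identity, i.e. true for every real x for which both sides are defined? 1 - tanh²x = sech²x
Claim: 1 - tanh²x = sech²x.
Reasoning: Divide cosh²x - sinh²x = 1 through by cosh²x (never zero): 1 - tanh²x = 1/cosh²x = sech²x.
So the two sides agree for every real x for which both sides are defined.

Conclusion: Yes, this is an identity.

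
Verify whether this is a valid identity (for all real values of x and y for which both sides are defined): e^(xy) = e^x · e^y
No, this is NOT an identity.

Claim: e^(xy) = e^x · e^y.
Test a specific point where both sides are defined: x = -2, y = 4.
LHS = e^(xy) ≈ 0.0003
RHS = e^x · e^y ≈ 7.3891
Since 0.0003 ≠ 7.3891, the equation fails at this point, so it cannot hold for all real values of x and y for which both sides are defined.
e^x · e^y = e^(x+y), not e^(xy).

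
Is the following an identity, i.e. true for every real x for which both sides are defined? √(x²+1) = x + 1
Claim: √(x²+1) = x + 1.
Test a specific point where both sides are defined: x = -2.
LHS = √(x²+1) ≈ 2.2361
RHS = x + 1 ≈ -1.0000
Since 2.2361 ≠ -1.0000, the equation fails at this point, so it cannot hold for every real x for which both sides are defined.
(x+1)² = x² + 2x + 1 ≠ x² + 1 unless x = 0.

Conclusion: No, this is NOT an identity.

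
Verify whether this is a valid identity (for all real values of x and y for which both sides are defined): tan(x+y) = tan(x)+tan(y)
No, this is NOT an identity.

Claim: tan(x+y) = tan(x)+tan(y).
Test a specific point where both sides are defined: x = π/6, y = π/6.
LHS = tan(x+y) ≈ 1.7321
RHS = tan(x)+tan(y) ≈ 1.1547
Since 1.7321 ≠ 1.1547, the equation fails at this point, so it cannot hold for all real values of x and y for which both sides are defined.
The correct formula is tan(x+y) = (tan(x) + tan(y))/(1 - tan(x)tan(y)).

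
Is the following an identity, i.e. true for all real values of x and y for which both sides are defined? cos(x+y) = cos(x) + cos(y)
No, this is NOT an identity.

Claim: cos(x+y) = cos(x) + cos(y).
Test a specific point where both sides are defined: x = -π/4, y = π/4.
LHS = cos(x+y) ≈ 1.0000
RHS = cos(x) + cos(y) ≈ 1.4142
Since 1.0000 ≠ 1.4142, the equation fails at this point, so it cannot hold for all real values of x and y for which both sides are defined.
The correct expansion is cos(x+y) = cos(x)cos(y) - sin(x)sin(y); cosine is not additive.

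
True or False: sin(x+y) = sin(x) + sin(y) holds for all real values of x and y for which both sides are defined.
Claim: sin(x+y) = sin(x) + sin(y).
Test a specific point where both sides are defined: x = π/2, y = π/3.
LHS = sin(x+y) ≈ 0.5000
RHS = sin(x) + sin(y) ≈ 1.8660
Since 0.5000 ≠ 1.8660, the equation fails at this point, so it cannot hold for all real values of x and y for which both sides are defined.
The correct expansion is sin(x+y) = sin(x)cos(y) + cos(x)sin(y); sine is not additive.

Conclusion: False.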